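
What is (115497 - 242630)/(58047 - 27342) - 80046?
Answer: -2457939563/30705 ≈ -80050.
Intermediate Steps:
(115497 - 242630)/(58047 - 27342) - 80046 = -127133/30705 - 80046 = -2457939563/30705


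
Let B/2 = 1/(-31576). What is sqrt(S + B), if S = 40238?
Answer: sqrt(2507440462221)/7894 ≈ 200.59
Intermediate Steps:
B = -1/15788 (B = 2/(-31576) = 2*(-1/31576) = -1/15788 ≈ -6.3339e-5)
sqrt(S + B) = sqrt(40238 - 1/15788) = sqrt(635277543/15788) = sqrt(2507440462221)/7894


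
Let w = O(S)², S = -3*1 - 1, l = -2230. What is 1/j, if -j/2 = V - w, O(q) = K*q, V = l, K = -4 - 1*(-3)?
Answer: 1/4492 ≈ 0.00022262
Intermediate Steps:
K = -1 (K = -4 + 3 = -1)
V = -2230
S = -4 (S = -3 - 1 = -4)
O(q) = -q
w = 16 (w = (-1*(-4))² = 4² = 16)
j = 4492 (j = -2*(-2230 - 1*16) = -2*(-2230 - 16) = -2*(-2246) = 4492)
1/j = 1/4492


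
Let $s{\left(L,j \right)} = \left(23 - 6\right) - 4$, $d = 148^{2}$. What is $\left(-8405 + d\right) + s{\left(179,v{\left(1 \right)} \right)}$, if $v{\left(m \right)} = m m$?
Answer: $13512$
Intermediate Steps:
$v{\left(m \right)} = m^{2}$
$d = 21904$
$s{\left(L,j \right)} = 13$ ($s{\left(L,j \right)} = 17 - 4 = 13$)
$\left(-8405 + d\right) + s{\left(179,v{\left(1 \right)} \right)} = \left(-8405 + 21904\right) + 13 = 13499 + 13 = 13512$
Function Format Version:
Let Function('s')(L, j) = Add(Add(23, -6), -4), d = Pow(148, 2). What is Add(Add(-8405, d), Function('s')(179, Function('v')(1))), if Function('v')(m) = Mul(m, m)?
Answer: 13512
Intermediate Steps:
Function('v')(m) = Pow(m, 2)
d = 21904
Function('s')(L, j) = 13 (Function('s')(L, j) = Add(17, -4) = 13)
Add(Add(-8405, d), Function('s')(179, Function('v')(1))) = Add(Add(-8405, 21904), 13) = Add(13499, 13) = 13512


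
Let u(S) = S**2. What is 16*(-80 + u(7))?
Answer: -496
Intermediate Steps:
16*(-80 + u(7)) = 16*(-80 + 7**2) = 16*(-80 + 49) = 16*(-31) = -496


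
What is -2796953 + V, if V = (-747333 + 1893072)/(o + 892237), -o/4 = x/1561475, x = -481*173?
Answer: -3896730198758699906/1393206102427 ≈ -2.7970e+6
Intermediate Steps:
x = -83213
o = 332852/1561475 (o = -(-332852)/1561475 = -4*(-83213/1561475) = 332852/1561475 ≈ 0.21317)
V = 1789042805025/1393206102427 (V = (-747333 + 1893072)/(332852/1561475 + 892237) = 1145739/(1393206102427/1561475) = 1145739*(1561475/1393206102427) = 1789042805025/1393206102427 ≈ 1.2841)
-2796953 + V = -2796953 + 1789042805025/1393206102427 = -3896730198758699906/1393206102427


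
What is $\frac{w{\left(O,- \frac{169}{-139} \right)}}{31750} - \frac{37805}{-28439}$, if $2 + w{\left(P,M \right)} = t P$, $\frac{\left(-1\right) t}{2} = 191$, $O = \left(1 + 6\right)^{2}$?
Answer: $\frac{66793067}{90293825} \approx 0.73973$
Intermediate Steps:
$O = 49$ ($O = 7^{2} = 49$)
$t = -382$ ($t = \left(-2\right) 191 = -382$)
$w{\left(P,M \right)} = -2 - 382 P$
$\frac{w{\left(O,- \frac{169}{-139} \right)}}{31750} - \frac{37805}{-28439} = \frac{-2 - 18718}{31750} - \frac{37805}{-28439} = \left(-2 - 18718\right) \frac{1}{31750} - - \frac{37805}{28439} = \left(-18720\right) \frac{1}{31750} + \frac{37805}{28439} = - \frac{1872}{3175} + \frac{37805}{28439} = \frac{66793067}{90293825}$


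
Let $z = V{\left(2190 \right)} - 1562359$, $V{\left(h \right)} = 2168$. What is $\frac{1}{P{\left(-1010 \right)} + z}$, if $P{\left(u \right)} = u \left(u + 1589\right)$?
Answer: $- \frac{1}{2144981} \approx -4.662 \cdot 10^{-7}$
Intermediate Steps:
$z = -1560191$ ($z = 2168 - 1562359 = -1560191$)
$P{\left(u \right)} = u \left(1589 + u\right)$
$\frac{1}{P{\left(-1010 \right)} + z} = \frac{1}{- 1010 \left(1589 - 1010\right) - 1560191} = \frac{1}{\left(-1010\right) 579 - 1560191} = \frac{1}{-584790 - 1560191} = \frac{1}{-2144981} = - \frac{1}{2144981}$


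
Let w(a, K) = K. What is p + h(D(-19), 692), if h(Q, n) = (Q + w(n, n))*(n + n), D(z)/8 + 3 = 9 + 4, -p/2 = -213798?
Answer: 1496044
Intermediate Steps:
p = 427596 (p = -2*(-213798) = 427596)
D(z) = 80 (D(z) = -24 + 8*(9 + 4) = -24 + 8*13 = -24 + 104 = 80)
h(Q, n) = 2*n*(Q + n) (h(Q, n) = (Q + n)*(n + n) = (Q + n)*(2*n) = 2*n*(Q + n))
p + h(D(-19), 692) = 427596 + 2*692*(80 + 692) = 427596 + 2*692*772 = 427596 + 1068448 = 1496044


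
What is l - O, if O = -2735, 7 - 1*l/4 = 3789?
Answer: -12393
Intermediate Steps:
l = -15128 (l = 28 - 4*3789 = 28 - 15156 = -15128)
l - O = -15128 - 1*(-2735) = -15128 + 2735 = -12393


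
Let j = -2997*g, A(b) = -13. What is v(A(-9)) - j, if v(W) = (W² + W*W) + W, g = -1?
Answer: -2672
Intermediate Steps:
v(W) = W + 2*W² (v(W) = (W² + W²) + W = 2*W² + W = W + 2*W²)
j = 2997 (j = -2997*(-1) = 2997)
v(A(-9)) - j = -13*(1 + 2*(-13)) - 1*2997 = -13*(1 - 26) - 2997 = -13*(-25) - 2997 = 325 - 2997 = -2672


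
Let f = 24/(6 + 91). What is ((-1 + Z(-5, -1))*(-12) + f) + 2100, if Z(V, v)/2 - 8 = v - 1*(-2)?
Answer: 183936/97 ≈ 1896.2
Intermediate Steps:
Z(V, v) = 20 + 2*v (Z(V, v) = 16 + 2*(v - 1*(-2)) = 16 + 2*(v + 2) = 16 + 2*(2 + v) = 16 + (4 + 2*v) = 20 + 2*v)
f = 24/97 ≈ 0.24742
((-1 + Z(-5, -1))*(-12) + f) + 2100 = ((-1 + (20 + 2*(-1)))*(-12) + 24/97) + 2100 = ((-1 + (20 - 2))*(-12) + 24/97) + 2100 = ((-1 + 18)*(-12) + 24/97) + 2100 = (17*(-12) + 24/97) + 2100 = (-204 + 24/97) + 2100 = -19764/97 + 2100 = 183936/97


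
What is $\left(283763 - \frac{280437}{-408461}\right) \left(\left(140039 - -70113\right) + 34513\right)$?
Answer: $\frac{28358239155374700}{408461} \approx 6.9427 \cdot 10^{10}$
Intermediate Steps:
$\left(283763 - \frac{280437}{-408461}\right) \left(\left(140039 - -70113\right) + 34513\right) = \left(283763 - - \frac{280437}{408461}\right) \left(\left(140039 + 70113\right) + 34513\right) = \left(283763 + \frac{280437}{408461}\right) \left(210152 + 34513\right) = \frac{115906399180}{408461} \cdot 244665 = \frac{28358239155374700}{408461}$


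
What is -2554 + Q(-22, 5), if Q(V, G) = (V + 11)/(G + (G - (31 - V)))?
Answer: -109811/43 ≈ -2553.7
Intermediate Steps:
Q(V, G) = (11 + V)/(-31 + V + 2*G) (Q(V, G) = (11 + V)/(G + (G + (-31 + V))) = (11 + V)/(G + (-31 + G + V)) = (11 + V)/(-31 + V + 2*G))
-2554 + Q(-22, 5) = -2554 + (11 - 22)/(-31 - 22 + 2*5) = -2554 - 11/(-31 - 22 + 10) = -2554 - 11/(-43) = -2554 - 1/43*(-11) = -2554 + 11/43 = -109811/43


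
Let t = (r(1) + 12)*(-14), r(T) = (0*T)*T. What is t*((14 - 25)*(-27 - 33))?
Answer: -110880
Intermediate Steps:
r(T) = 0 (r(T) = 0*T = 0)
t = -168 (t = (0 + 12)*(-14) = 12*(-14) = -168)
t*((14 - 25)*(-27 - 33)) = -168*(14 - 25)*(-27 - 33) = -(-1848)*(-60) = -168*660 = -110880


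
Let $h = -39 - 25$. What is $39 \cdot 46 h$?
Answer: $-114816$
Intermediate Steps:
$h = -64$
$39 \cdot 46 h = 39 \cdot 46 \left(-64\right) = 1794 \left(-64\right) = -114816$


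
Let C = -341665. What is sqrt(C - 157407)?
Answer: 8*I*sqrt(7798) ≈ 706.45*I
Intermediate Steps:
sqrt(C - 157407) = sqrt(-341665 - 157407) = sqrt(-499072) = 8*I*sqrt(7798)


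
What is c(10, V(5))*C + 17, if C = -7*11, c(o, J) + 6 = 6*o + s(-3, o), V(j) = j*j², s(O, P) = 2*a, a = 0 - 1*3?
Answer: -3679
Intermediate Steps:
a = -3 (a = 0 - 3 = -3)
s(O, P) = -6 (s(O, P) = 2*(-3) = -6)
V(j) = j³
c(o, J) = -12 + 6*o (c(o, J) = -6 + (6*o - 6) = -6 + (-6 + 6*o) = -12 + 6*o)
C = -77
c(10, V(5))*C + 17 = (-12 + 6*10)*(-77) + 17 = (-12 + 60)*(-77) + 17 = 48*(-77) + 17 = -3696 + 17 = -3679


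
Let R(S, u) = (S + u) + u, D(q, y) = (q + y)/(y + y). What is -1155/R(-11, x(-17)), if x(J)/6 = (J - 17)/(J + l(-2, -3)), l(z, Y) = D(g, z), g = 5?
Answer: -82005/851 ≈ -96.363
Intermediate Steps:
D(q, y) = (q + y)/(2*y) (D(q, y) = (q + y)/((2*y)) = (q + y)*(1/(2*y)) = (q + y)/(2*y))
l(z, Y) = (5 + z)/(2*z)
x(J) = 6*(-17 + J)/(-3/4 + J) (x(J) = 6*((J - 17)/(J + (1/2)*(5 - 2)/(-2))) = 6*((-17 + J)/(J + (1/2)*(-1/2)*3)) = 6*((-17 + J)/(J - 3/4)) = 6*((-17 + J)/(-3/4 + J)) = 6*(-17 + J)/(-3/4 + J))
R(S, u) = S + 2*u
-1155/R(-11, x(-17)) = -1155/(-11 + 2*(24*(-17 - 17)/(-3 + 4*(-17)))) = -1155/(-11 + 2*(24*(-34)/(-3 - 68))) = -1155/(-11 + 2*(24*(-34)/(-71))) = -1155/(-11 + 2*(24*(-1/71)*(-34))) = -1155/(-11 + 2*(816/71)) = -1155/(-11 + 1632/71) = -1155/851/71 = -1155*71/851 = -82005/851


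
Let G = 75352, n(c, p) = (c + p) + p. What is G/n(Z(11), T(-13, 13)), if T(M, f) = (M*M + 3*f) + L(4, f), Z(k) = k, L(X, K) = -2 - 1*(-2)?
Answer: 75352/427 ≈ 176.47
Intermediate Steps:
L(X, K) = 0 (L(X, K) = -2 + 2 = 0)
T(M, f) = M² + 3*f (T(M, f) = (M*M + 3*f) + 0 = (M² + 3*f) + 0 = M² + 3*f)
n(c, p) = c + 2*p
G/n(Z(11), T(-13, 13)) = 75352/(11 + 2*((-13)² + 3*13)) = 75352/(11 + 2*(169 + 39)) = 75352/(11 + 2*208) = 75352/(11 + 416) = 75352/427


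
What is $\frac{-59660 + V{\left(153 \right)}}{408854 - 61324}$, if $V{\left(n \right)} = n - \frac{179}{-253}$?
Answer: $- \frac{7527546}{43962545} \approx -0.17123$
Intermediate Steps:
$V{\left(n \right)} = \frac{179}{253} + n$ ($V{\left(n \right)} = n - 179 \left(- \frac{1}{253}\right) = n - - \frac{179}{253} = n + \frac{179}{253} = \frac{179}{253} + n$)
$\frac{-59660 + V{\left(153 \right)}}{408854 - 61324} = \frac{-59660 + \left(\frac{179}{253} + 153\right)}{408854 - 61324} = \frac{-59660 + \frac{38888}{253}}{347530} = \left(- \frac{15055092}{253}\right) \frac{1}{347530} = - \frac{7527546}{43962545}$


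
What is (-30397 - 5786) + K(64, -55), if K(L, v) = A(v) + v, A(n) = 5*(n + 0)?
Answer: -36513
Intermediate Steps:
A(n) = 5*n
K(L, v) = 6*v (K(L, v) = 5*v + v = 6*v)
(-30397 - 5786) + K(64, -55) = (-30397 - 5786) + 6*(-55) = -36183 - 330 = -36513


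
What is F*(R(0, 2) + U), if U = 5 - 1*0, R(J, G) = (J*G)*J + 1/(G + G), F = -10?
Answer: -105/2 ≈ -52.500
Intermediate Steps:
R(J, G) = 1/(2*G) + G*J² (R(J, G) = (G*J)*J + 1/(2*G) = G*J² + 1/(2*G) = 1/(2*G) + G*J²)
U = 5 (U = 5 + 0 = 5)
F*(R(0, 2) + U) = -10*(((½)/2 + 2*0²) + 5) = -10*(((½)*(½) + 2*0) + 5) = -10*((¼ + 0) + 5) = -10*(¼ + 5) = -10*21/4 = -105/2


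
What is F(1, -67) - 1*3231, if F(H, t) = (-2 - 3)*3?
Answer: -3246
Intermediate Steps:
F(H, t) = -15 (F(H, t) = -5*3 = -15)
F(1, -67) - 1*3231 = -15 - 1*3231 = -15 - 3231 = -3246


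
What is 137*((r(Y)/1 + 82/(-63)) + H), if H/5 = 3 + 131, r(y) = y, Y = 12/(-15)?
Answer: 28823156/315 ≈ 91502.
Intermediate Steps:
Y = -⅘ (Y = 12*(-1/15) = -⅘ ≈ -0.80000)
H = 670 (H = 5*(3 + 131) = 5*134 = 670)
137*((r(Y)/1 + 82/(-63)) + H) = 137*((-⅘/1 + 82/(-63)) + 670) = 137*((-⅘*1 + 82*(-1/63)) + 670) = 137*((-⅘ - 82/63) + 670) = 137*(-662/315 + 670) = 137*(210388/315) = 28823156/315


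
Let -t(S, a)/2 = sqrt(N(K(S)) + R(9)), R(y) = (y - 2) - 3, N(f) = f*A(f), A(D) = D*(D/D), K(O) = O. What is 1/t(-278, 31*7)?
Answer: -sqrt(19322)/77288 ≈ -0.0017985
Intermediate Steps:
A(D) = D (A(D) = D*1 = D)
N(f) = f**2 (N(f) = f*f = f**2)
R(y) = -5 + y (R(y) = (-2 + y) - 3 = -5 + y)
t(S, a) = -2*sqrt(4 + S**2) (t(S, a) = -2*sqrt(S**2 + (-5 + 9)) = -2*sqrt(S**2 + 4) = -2*sqrt(4 + S**2))
1/t(-278, 31*7) = 1/(-2*sqrt(4 + (-278)**2)) = 1/(-2*sqrt(4 + 77284)) = 1/(-4*sqrt(19322)) = -sqrt(19322)/77288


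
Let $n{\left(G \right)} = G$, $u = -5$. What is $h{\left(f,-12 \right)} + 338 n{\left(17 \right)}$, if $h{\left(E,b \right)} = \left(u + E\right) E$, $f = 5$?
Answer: $5746$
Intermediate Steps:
$h{\left(E,b \right)} = E \left(-5 + E\right)$ ($h{\left(E,b \right)} = \left(-5 + E\right) E = E \left(-5 + E\right)$)
$h{\left(f,-12 \right)} + 338 n{\left(17 \right)} = 5 \left(-5 + 5\right) + 338 \cdot 17 = 5 \cdot 0 + 5746 = 0 + 5746 = 5746$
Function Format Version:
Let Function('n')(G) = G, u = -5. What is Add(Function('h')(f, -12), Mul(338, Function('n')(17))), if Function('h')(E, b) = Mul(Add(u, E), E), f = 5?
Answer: 5746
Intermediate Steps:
Function('h')(E, b) = Mul(E, Add(-5, E)) (Function('h')(E, b) = Mul(Add(-5, E), E) = Mul(E, Add(-5, E)))
Add(Function('h')(f, -12), Mul(338, Function('n')(17))) = Add(Mul(5, Add(-5, 5)), Mul(338, 17)) = Add(Mul(5, 0), 5746) = Add(0, 5746) = 5746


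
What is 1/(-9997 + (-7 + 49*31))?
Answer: -1/8485 ≈ -0.00011786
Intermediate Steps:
1/(-9997 + (-7 + 49*31)) = 1/(-9997 + (-7 + 1519)) = 1/(-9997 + 1512) = 1/(-8485) = -1/8485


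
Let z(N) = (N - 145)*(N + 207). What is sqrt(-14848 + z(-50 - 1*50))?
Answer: I*sqrt(41063) ≈ 202.64*I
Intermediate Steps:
z(N) = (-145 + N)*(207 + N)
sqrt(-14848 + z(-50 - 1*50)) = sqrt(-14848 + (-30015 + (-50 - 1*50)**2 + 62*(-50 - 1*50))) = sqrt(-14848 + (-30015 + (-50 - 50)**2 + 62*(-50 - 50))) = sqrt(-14848 + (-30015 + (-100)**2 + 62*(-100))) = sqrt(-14848 + (-30015 + 10000 - 6200)) = sqrt(-14848 - 26215) = sqrt(-41063) = I*sqrt(41063)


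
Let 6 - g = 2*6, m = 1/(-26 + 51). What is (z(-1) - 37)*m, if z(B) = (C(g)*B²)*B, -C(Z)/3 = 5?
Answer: -22/25 ≈ -0.88000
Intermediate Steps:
m = 1/25 ≈ 0.040000
g = -6 (g = 6 - 2*6 = 6 - 1*12 = 6 - 12 = -6)
C(Z) = -15 (C(Z) = -3*5 = -15)
z(B) = -15*B³ (z(B) = (-15*B²)*B = -15*B³)
(z(-1) - 37)*m = (-15*(-1)³ - 37)*(1/25) = (-15*(-1) - 37)*(1/25) = (15 - 37)*(1/25) = -22*1/25 = -22/25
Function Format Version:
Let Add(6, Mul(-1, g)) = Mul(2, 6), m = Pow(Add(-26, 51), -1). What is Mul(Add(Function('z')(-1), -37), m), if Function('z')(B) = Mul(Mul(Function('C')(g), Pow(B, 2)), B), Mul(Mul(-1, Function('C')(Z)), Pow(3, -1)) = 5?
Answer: Rational(-22, 25) ≈ -0.88000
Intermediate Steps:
m = Rational(1, 25) (m = Pow(25, -1) = Rational(1, 25) ≈ 0.040000)
g = -6 (g = Add(6, Mul(-1, Mul(2, 6))) = Add(6, Mul(-1, 12)) = Add(6, -12) = -6)
Function('C')(Z) = -15 (Function('C')(Z) = Mul(-3, 5) = -15)
Function('z')(B) = Mul(-15, Pow(B, 3)) (Function('z')(B) = Mul(Mul(-15, Pow(B, 2)), B) = Mul(-15, Pow(B, 3)))
Mul(Add(Function('z')(-1), -37), m) = Mul(Add(Mul(-15, Pow(-1, 3)), -37), Rational(1, 25)) = Mul(Add(Mul(-15, -1), -37), Rational(1, 25)) = Mul(Add(15, -37), Rational(1, 25)) = Mul(-22, Rational(1, 25)) = Rational(-22, 25)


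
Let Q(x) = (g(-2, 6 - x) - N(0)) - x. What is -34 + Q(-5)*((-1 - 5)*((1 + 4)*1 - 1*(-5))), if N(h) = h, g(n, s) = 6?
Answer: -694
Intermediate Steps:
Q(x) = 6 - x (Q(x) = (6 - 1*0) - x = (6 + 0) - x = 6 - x)
-34 + Q(-5)*((-1 - 5)*((1 + 4)*1 - 1*(-5))) = -34 + (6 - 1*(-5))*((-1 - 5)*((1 + 4)*1 - 1*(-5))) = -34 + (6 + 5)*(-6*(5*1 + 5)) = -34 + 11*(-6*(5 + 5)) = -34 + 11*(-6*10) = -34 + 11*(-60) = -34 - 660 = -694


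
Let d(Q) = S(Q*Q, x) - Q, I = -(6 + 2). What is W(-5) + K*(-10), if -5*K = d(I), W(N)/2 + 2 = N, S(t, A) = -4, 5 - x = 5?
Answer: -6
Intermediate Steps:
x = 0 (x = 5 - 1*5 = 5 - 5 = 0)
I = -8 (I = -1*8 = -8)
W(N) = -4 + 2*N
d(Q) = -4 - Q
K = -⅘ (K = -(-4 - 1*(-8))/5 = -(-4 + 8)/5 = -⅕*4 = -⅘ ≈ -0.80000)
W(-5) + K*(-10) = (-4 + 2*(-5)) - ⅘*(-10) = (-4 - 10) + 8 = -14 + 8 = -6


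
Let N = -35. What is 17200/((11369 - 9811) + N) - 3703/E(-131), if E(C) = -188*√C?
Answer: 17200/1523 - 3703*I*√131/24628 ≈ 11.294 - 1.7209*I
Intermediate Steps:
17200/((11369 - 9811) + N) - 3703/E(-131) = 17200/((11369 - 9811) - 35) - 3703*I*√131/24628 = 17200/(1558 - 35) - 3703*I*√131/24628 = 17200/1523 - 3703*I*√131/24628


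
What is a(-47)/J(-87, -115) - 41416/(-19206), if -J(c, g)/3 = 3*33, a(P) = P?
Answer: 66683/28809 ≈ 2.3147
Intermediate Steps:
J(c, g) = -297 (J(c, g) = -9*33 = -3*99 = -297)
a(-47)/J(-87, -115) - 41416/(-19206) = -47/(-297) - 41416/(-19206) = -47*(-1/297) - 41416*(-1/19206) = 47/297 + 20708/9603 = 66683/28809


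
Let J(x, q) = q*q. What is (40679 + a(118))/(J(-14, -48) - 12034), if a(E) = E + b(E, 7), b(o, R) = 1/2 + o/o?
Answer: -81597/19460 ≈ -4.1931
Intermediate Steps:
b(o, R) = 3/2 (b(o, R) = 1*(½) + 1 = ½ + 1 = 3/2)
J(x, q) = q²
a(E) = 3/2 + E (a(E) = E + 3/2 = 3/2 + E)
(40679 + a(118))/(J(-14, -48) - 12034) = (40679 + (3/2 + 118))/((-48)² - 12034) = (40679 + 239/2)/(2304 - 12034) = (81597/2)/(-9730) = (81597/2)*(-1/9730) = -81597/19460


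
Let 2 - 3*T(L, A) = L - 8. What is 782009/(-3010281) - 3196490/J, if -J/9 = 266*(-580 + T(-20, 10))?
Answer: -356314898497/136925641566 ≈ -2.6022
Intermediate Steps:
T(L, A) = 10/3 - L/3 (T(L, A) = 2/3 - (L - 8)/3 = 2/3 - (-8 + L)/3 = 2/3 + (8/3 - L/3) = 10/3 - L/3)
J = 1364580 (J = -2394*(-580 + (10/3 - 1/3*(-20))) = -2394*(-580 + (10/3 + 20/3)) = -2394*(-580 + 10) = -2394*(-570) = -9*(-151620) = 1364580)
782009/(-3010281) - 3196490/J = 782009/(-3010281) - 3196490/1364580 = 782009*(-1/3010281) - 3196490*1/1364580 = -782009/3010281 - 319649/136458 = -356314898497/136925641566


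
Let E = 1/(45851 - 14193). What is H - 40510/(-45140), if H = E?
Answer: 32062768/35726053 ≈ 0.89746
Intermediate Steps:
E = 1/31658 ≈ 3.1588e-5
H = 1/31658 ≈ 3.1588e-5
H - 40510/(-45140) = 1/31658 - 40510/(-45140) = 1/31658 - 40510*(-1)/45140 = 1/31658 - 1*(-4051/4514) = 1/31658 + 4051/4514 = 32062768/35726053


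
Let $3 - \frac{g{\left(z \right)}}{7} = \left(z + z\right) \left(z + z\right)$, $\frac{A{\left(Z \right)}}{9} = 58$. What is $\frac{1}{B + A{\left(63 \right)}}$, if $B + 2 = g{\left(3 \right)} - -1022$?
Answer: $\frac{1}{1311} \approx 0.00076278$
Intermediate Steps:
$A{\left(Z \right)} = 522$ ($A{\left(Z \right)} = 9 \cdot 58 = 522$)
$g{\left(z \right)} = 21 - 28 z^{2}$ ($g{\left(z \right)} = 21 - 7 \left(z + z\right) \left(z + z\right) = 21 - 7 \cdot 2 z 2 z = 21 - 7 \cdot 4 z^{2} = 21 - 28 z^{2}$)
$B = 789$ ($B = -2 + \left(\left(21 - 28 \cdot 3^{2}\right) - -1022\right) = -2 + \left(\left(21 - 252\right) + 1022\right) = -2 + \left(-231 + 1022\right) = -2 + 791 = 789$)
$\frac{1}{B + A{\left(63 \right)}} = \frac{1}{789 + 522} = \frac{1}{1311}$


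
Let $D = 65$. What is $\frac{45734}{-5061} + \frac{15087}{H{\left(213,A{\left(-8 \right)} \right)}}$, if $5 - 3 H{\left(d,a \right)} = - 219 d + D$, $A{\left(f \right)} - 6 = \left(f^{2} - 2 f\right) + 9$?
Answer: $- \frac{633847979}{78592269} \approx -8.065$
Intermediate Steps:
$A{\left(f \right)} = 15 + f^{2} - 2 f$ ($A{\left(f \right)} = 6 + \left(\left(f^{2} - 2 f\right) + 9\right) = 6 + \left(9 + f^{2} - 2 f\right) = 15 + f^{2} - 2 f$)
$H{\left(d,a \right)} = -20 + 73 d$ ($H{\left(d,a \right)} = \frac{5}{3} - \frac{- 219 d + 65}{3} = \frac{5}{3} - \frac{65 - 219 d}{3} = \frac{5}{3} + \left(- \frac{65}{3} + 73 d\right) = -20 + 73 d$)
$\frac{45734}{-5061} + \frac{15087}{H{\left(213,A{\left(-8 \right)} \right)}} = \frac{45734}{-5061} + \frac{15087}{-20 + 73 \cdot 213} = 45734 \left(- \frac{1}{5061}\right) + \frac{15087}{-20 + 15549} = - \frac{45734}{5061} + \frac{15087}{15529} = - \frac{633847979}{78592269}$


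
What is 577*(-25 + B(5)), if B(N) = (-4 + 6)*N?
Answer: -8655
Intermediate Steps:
B(N) = 2*N
577*(-25 + B(5)) = 577*(-25 + 2*5) = 577*(-25 + 10) = 577*(-15) = -8655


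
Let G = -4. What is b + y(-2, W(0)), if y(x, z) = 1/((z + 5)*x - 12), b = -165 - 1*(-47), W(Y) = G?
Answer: -1653/14 ≈ -118.07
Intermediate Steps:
W(Y) = -4
b = -118 (b = -165 + 47 = -118)
y(x, z) = 1/(-12 + x*(5 + z)) (y(x, z) = 1/((5 + z)*x - 12) = 1/(x*(5 + z) - 12) = 1/(-12 + x*(5 + z)))
b + y(-2, W(0)) = -118 + 1/(-12 + 5*(-2) - 2*(-4)) = -118 + 1/(-12 - 10 + 8) = -118 + 1/(-14) = -118 - 1/14 = -1653/14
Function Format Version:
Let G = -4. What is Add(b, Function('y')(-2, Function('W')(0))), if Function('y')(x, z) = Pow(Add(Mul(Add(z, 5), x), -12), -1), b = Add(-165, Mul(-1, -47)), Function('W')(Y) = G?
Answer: Rational(-1653, 14) ≈ -118.07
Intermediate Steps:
Function('W')(Y) = -4
b = -118 (b = Add(-165, 47) = -118)
Function('y')(x, z) = Pow(Add(-12, Mul(x, Add(5, z))), -1) (Function('y')(x, z) = Pow(Add(Mul(Add(5, z), x), -12), -1) = Pow(Add(Mul(x, Add(5, z)), -12), -1) = Pow(Add(-12, Mul(x, Add(5, z))), -1))
Add(b, Function('y')(-2, Function('W')(0))) = Add(-118, Pow(Add(-12, Mul(5, -2), Mul(-2, -4)), -1)) = Add(-118, Pow(Add(-12, -10, 8), -1)) = Add(-118, Pow(-14, -1)) = Add(-118, Rational(-1, 14)) = Rational(-1653, 14)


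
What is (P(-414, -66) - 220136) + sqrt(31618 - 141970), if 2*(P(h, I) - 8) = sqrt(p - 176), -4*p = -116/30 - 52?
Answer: -220128 + 44*I*sqrt(57) + I*sqrt(145830)/60 ≈ -2.2013e+5 + 338.56*I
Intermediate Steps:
p = 419/30 (p = -(-116/30 - 52)/4 = -(-116*1/30 - 52)/4 = -(-58/15 - 52)/4 = -1/4*(-838/15) = 419/30 ≈ 13.967)
P(h, I) = 8 + I*sqrt(145830)/60 (P(h, I) = 8 + sqrt(419/30 - 176)/2 = 8 + sqrt(-4861/30)/2 = 8 + (I*sqrt(145830)/30)/2 = 8 + I*sqrt(145830)/60)
(P(-414, -66) - 220136) + sqrt(31618 - 141970) = ((8 + I*sqrt(145830)/60) - 220136) + sqrt(31618 - 141970) = (-220128 + I*sqrt(145830)/60) + sqrt(-110352) = (-220128 + I*sqrt(145830)/60) + 44*I*sqrt(57) = -220128 + 44*I*sqrt(57) + I*sqrt(145830)/60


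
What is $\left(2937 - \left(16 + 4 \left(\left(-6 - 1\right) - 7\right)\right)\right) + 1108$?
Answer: $4085$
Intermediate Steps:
$\left(2937 - \left(16 + 4 \left(\left(-6 - 1\right) - 7\right)\right)\right) + 1108 = \left(2937 - \left(16 + 4 \left(-7 - 7\right)\right)\right) + 1108 = \left(2937 - -40\right) + 1108 = \left(2937 + \left(56 - 16\right)\right) + 1108 = \left(2937 + 40\right) + 1108 = 2977 + 1108 = 4085$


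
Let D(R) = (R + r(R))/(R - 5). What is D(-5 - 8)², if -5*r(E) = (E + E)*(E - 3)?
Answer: 231361/8100 ≈ 28.563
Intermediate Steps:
r(E) = -2*E*(-3 + E)/5 (r(E) = -(E + E)*(E - 3)/5 = -2*E*(-3 + E)/5)
D(R) = (R + 2*R*(3 - R)/5)/(-5 + R) (D(R) = (R + 2*R*(3 - R)/5)/(R - 5) = (R + 2*R*(3 - R)/5)/(-5 + R))
D(-5 - 8)² = ((-5 - 8)*(11 - 2*(-5 - 8))/(5*(-5 + (-5 - 8))))² = ((⅕)*(-13)*(11 - 2*(-13))/(-5 - 13))² = ((⅕)*(-13)*(11 + 26)/(-18))² = ((⅕)*(-13)*(-1/18)*37)² = (481/90)² = 231361/8100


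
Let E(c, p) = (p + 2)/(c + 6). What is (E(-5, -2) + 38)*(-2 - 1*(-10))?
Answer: 304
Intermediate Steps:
E(c, p) = (2 + p)/(6 + c)
(E(-5, -2) + 38)*(-2 - 1*(-10)) = ((2 - 2)/(6 - 5) + 38)*(-2 - 1*(-10)) = (0/1 + 38)*(-2 + 10) = (1*0 + 38)*8 = (0 + 38)*8 = 38*8 = 304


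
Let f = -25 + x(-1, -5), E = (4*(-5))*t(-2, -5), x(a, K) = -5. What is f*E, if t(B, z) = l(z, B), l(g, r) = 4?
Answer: 2400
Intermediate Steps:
t(B, z) = 4
E = -80 (E = (4*(-5))*4 = -20*4 = -80)
f = -30 (f = -25 - 5 = -30)
f*E = -30*(-80) = 2400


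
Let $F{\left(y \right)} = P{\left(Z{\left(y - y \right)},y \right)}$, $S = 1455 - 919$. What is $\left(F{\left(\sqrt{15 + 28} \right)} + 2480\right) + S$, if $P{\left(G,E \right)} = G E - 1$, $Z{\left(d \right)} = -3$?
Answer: $3015 - 3 \sqrt{43} \approx 2995.3$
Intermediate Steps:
$S = 536$ ($S = 1455 - 919 = 536$)
$P{\left(G,E \right)} = -1 + E G$ ($P{\left(G,E \right)} = E G - 1 = -1 + E G$)
$F{\left(y \right)} = -1 - 3 y$ ($F{\left(y \right)} = -1 + y \left(-3\right) = -1 - 3 y$)
$\left(F{\left(\sqrt{15 + 28} \right)} + 2480\right) + S = \left(\left(-1 - 3 \sqrt{15 + 28}\right) + 2480\right) + 536 = \left(\left(-1 - 3 \sqrt{43}\right) + 2480\right) + 536 = \left(2479 - 3 \sqrt{43}\right) + 536 = 3015 - 3 \sqrt{43}$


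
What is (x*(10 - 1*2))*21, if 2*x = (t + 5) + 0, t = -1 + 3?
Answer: 588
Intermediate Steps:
t = 2
x = 7/2 (x = ((2 + 5) + 0)/2 = (7 + 0)/2 = (½)*7 = 7/2 ≈ 3.5000)
(x*(10 - 1*2))*21 = (7*(10 - 1*2)/2)*21 = (7*(10 - 2)/2)*21 = ((7/2)*8)*21 = 28*21 = 588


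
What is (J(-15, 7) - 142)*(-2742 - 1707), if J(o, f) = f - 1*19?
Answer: 685146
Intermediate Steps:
J(o, f) = -19 + f (J(o, f) = f - 19 = -19 + f)
(J(-15, 7) - 142)*(-2742 - 1707) = ((-19 + 7) - 142)*(-2742 - 1707) = (-12 - 142)*(-4449) = -154*(-4449) = 685146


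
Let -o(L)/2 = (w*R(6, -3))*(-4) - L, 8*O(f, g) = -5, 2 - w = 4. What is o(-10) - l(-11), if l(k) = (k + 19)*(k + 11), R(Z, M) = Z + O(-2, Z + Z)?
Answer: -106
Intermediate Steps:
w = -2 (w = 2 - 1*4 = 2 - 4 = -2)
O(f, g) = -5/8 (O(f, g) = (⅛)*(-5) = -5/8)
R(Z, M) = -5/8 + Z (R(Z, M) = Z - 5/8 = -5/8 + Z)
l(k) = (11 + k)*(19 + k) (l(k) = (19 + k)*(11 + k) = (11 + k)*(19 + k))
o(L) = -86 + 2*L (o(L) = -2*(-2*(-5/8 + 6)*(-4) - L) = -2*(-2*43/8*(-4) - L) = -2*(-43/4*(-4) - L) = -2*(43 - L) = -86 + 2*L)
o(-10) - l(-11) = (-86 + 2*(-10)) - (209 + (-11)² + 30*(-11)) = (-86 - 20) - (209 + 121 - 330) = -106 - 1*0 = -106 + 0 = -106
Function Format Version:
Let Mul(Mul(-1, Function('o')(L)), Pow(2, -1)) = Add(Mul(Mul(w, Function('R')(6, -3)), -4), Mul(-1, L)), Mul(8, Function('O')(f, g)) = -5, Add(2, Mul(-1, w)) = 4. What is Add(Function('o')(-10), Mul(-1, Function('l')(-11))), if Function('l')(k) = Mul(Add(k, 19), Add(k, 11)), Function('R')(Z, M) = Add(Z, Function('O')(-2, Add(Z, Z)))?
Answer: -106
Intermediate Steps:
w = -2 (w = Add(2, Mul(-1, 4)) = Add(2, -4) = -2)
Function('O')(f, g) = Rational(-5, 8) (Function('O')(f, g) = Mul(Rational(1, 8), -5) = Rational(-5, 8))
Function('R')(Z, M) = Add(Rational(-5, 8), Z) (Function('R')(Z, M) = Add(Z, Rational(-5, 8)) = Add(Rational(-5, 8), Z))
Function('l')(k) = Mul(Add(11, k), Add(19, k)) (Function('l')(k) = Mul(Add(19, k), Add(11, k)) = Mul(Add(11, k), Add(19, k)))
Function('o')(L) = Add(-86, Mul(2, L)) (Function('o')(L) = Mul(-2, Add(Mul(Mul(-2, Add(Rational(-5, 8), 6)), -4), Mul(-1, L))) = Mul(-2, Add(Mul(Mul(-2, Rational(43, 8)), -4), Mul(-1, L))) = Mul(-2, Add(Mul(Rational(-43, 4), -4), Mul(-1, L))) = Mul(-2, Add(43, Mul(-1, L))) = Add(-86, Mul(2, L)))
Add(Function('o')(-10), Mul(-1, Function('l')(-11))) = Add(Add(-86, Mul(2, -10)), Mul(-1, Add(209, Pow(-11, 2), Mul(30, -11)))) = Add(Add(-86, -20), Mul(-1, Add(209, 121, -330))) = Add(-106, Mul(-1, 0)) = Add(-106, 0) = -106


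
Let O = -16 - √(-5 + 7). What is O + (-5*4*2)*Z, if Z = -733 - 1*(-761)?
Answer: -1136 - √2 ≈ -1137.4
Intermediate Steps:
O = -16 - √2 ≈ -17.414
Z = 28 (Z = -733 + 761 = 28)
O + (-5*4*2)*Z = (-16 - √2) + (-5*4*2)*28 = (-16 - √2) - 20*2*28 = (-16 - √2) - 40*28 = (-16 - √2) - 1120 = -1136 - √2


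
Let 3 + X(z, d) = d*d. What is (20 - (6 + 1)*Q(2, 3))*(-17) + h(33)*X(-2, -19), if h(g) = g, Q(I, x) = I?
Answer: 11712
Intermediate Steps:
X(z, d) = -3 + d² (X(z, d) = -3 + d*d = -3 + d²)
(20 - (6 + 1)*Q(2, 3))*(-17) + h(33)*X(-2, -19) = (20 - (6 + 1)*2)*(-17) + 33*(-3 + (-19)²) = (20 - 7*2)*(-17) + 33*(-3 + 361) = (20 - 1*14)*(-17) + 33*358 = (20 - 14)*(-17) + 11814 = 6*(-17) + 11814 = -102 + 11814 = 11712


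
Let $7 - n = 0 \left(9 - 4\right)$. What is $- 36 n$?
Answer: $-252$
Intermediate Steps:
$n = 7$ ($n = 7 - 0 \left(9 - 4\right) = 7 - 0 \cdot 5 = 7 - 0 = 7 + 0 = 7$)
$- 36 n = \left(-36\right) 7 = -252$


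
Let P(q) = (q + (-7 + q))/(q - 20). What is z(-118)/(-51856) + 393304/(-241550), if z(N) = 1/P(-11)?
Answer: -295733741273/181624343600 ≈ -1.6283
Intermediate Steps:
P(q) = (-7 + 2*q)/(-20 + q)
z(N) = 31/29 (z(N) = 1/((-7 + 2*(-11))/(-20 - 11)) = 1/((-7 - 22)/(-31)) = 1/(-1/31*(-29)) = 1/(29/31) = 31/29)
z(-118)/(-51856) + 393304/(-241550) = (31/29)/(-51856) + 393304/(-241550) = (31/29)*(-1/51856) + 393304*(-1/241550) = -31/1503824 - 196652/120775 = -295733741273/181624343600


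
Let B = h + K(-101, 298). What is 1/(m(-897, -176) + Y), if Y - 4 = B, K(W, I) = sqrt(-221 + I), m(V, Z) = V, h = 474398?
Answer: 473505/224206984948 - sqrt(77)/224206984948 ≈ 2.1119e-6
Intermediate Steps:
B = 474398 + sqrt(77) (B = 474398 + sqrt(-221 + 298) = 474398 + sqrt(77) ≈ 4.7441e+5)
Y = 474402 + sqrt(77) (Y = 4 + (474398 + sqrt(77)) = 474402 + sqrt(77) ≈ 4.7441e+5)
1/(m(-897, -176) + Y) = 1/(-897 + (474402 + sqrt(77))) = 1/(473505 + sqrt(77))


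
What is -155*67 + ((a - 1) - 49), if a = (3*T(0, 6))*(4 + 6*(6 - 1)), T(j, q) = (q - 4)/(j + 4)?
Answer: -10384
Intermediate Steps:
T(j, q) = (-4 + q)/(4 + j)
a = 51 (a = (3*((-4 + 6)/(4 + 0)))*(4 + 6*(6 - 1)) = (3*(2/4))*(4 + 6*5) = (3*((¼)*2))*(4 + 30) = (3*(½))*34 = (3/2)*34 = 51)
-155*67 + ((a - 1) - 49) = -155*67 + ((51 - 1) - 49) = -10385 + (50 - 49) = -10385 + 1 = -10384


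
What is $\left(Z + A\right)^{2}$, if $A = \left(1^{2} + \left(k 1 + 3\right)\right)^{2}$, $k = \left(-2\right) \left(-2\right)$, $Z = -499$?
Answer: $189225$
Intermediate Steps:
$k = 4$
$A = 64$ ($A = \left(1^{2} + \left(4 \cdot 1 + 3\right)\right)^{2} = \left(1 + \left(4 + 3\right)\right)^{2} = \left(1 + 7\right)^{2} = 8^{2} = 64$)
$\left(Z + A\right)^{2} = \left(-499 + 64\right)^{2} = \left(-435\right)^{2} = 189225$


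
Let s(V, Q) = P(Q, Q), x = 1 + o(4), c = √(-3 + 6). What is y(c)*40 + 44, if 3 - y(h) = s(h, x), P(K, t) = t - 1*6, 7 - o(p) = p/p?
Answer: 124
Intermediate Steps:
c = √3 ≈ 1.7320
o(p) = 6 (o(p) = 7 - p/p = 7 - 1*1 = 7 - 1 = 6)
P(K, t) = -6 + t (P(K, t) = t - 6 = -6 + t)
x = 7 (x = 1 + 6 = 7)
s(V, Q) = -6 + Q
y(h) = 2 (y(h) = 3 - (-6 + 7) = 3 - 1*1 = 3 - 1 = 2)
y(c)*40 + 44 = 2*40 + 44 = 80 + 44 = 124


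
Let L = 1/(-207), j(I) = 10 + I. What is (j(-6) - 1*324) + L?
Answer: -66241/207 ≈ -320.00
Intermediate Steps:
L = -1/207 ≈ -0.0048309
(j(-6) - 1*324) + L = ((10 - 6) - 1*324) - 1/207 = (4 - 324) - 1/207 = -320 - 1/207 = -66241/207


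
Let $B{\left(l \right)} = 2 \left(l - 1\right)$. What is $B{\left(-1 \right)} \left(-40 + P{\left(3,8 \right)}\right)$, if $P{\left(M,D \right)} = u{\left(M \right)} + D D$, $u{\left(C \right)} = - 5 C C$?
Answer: $84$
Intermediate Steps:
$u{\left(C \right)} = - 5 C^{2}$
$P{\left(M,D \right)} = D^{2} - 5 M^{2}$ ($P{\left(M,D \right)} = - 5 M^{2} + D D = - 5 M^{2} + D^{2} = D^{2} - 5 M^{2}$)
$B{\left(l \right)} = -2 + 2 l$ ($B{\left(l \right)} = 2 \left(-1 + l\right) = -2 + 2 l$)
$B{\left(-1 \right)} \left(-40 + P{\left(3,8 \right)}\right) = \left(-2 + 2 \left(-1\right)\right) \left(-40 + \left(8^{2} - 5 \cdot 3^{2}\right)\right) = \left(-2 - 2\right) \left(-40 + \left(64 - 45\right)\right) = - 4 \left(-40 + \left(64 - 45\right)\right) = - 4 \left(-40 + 19\right) = \left(-4\right) \left(-21\right) = 84$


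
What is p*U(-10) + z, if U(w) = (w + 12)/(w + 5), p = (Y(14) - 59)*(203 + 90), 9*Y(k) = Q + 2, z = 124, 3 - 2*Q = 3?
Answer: 315574/45 ≈ 7012.8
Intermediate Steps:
Q = 0 (Q = 3/2 - ½*3 = 3/2 - 3/2 = 0)
Y(k) = 2/9 (Y(k) = (0 + 2)/9 = (⅑)*2 = 2/9)
p = -154997/9 (p = (2/9 - 59)*(203 + 90) = -529/9*293 = -154997/9 ≈ -17222.)
U(w) = (12 + w)/(5 + w)
p*U(-10) + z = -154997*(12 - 10)/(9*(5 - 10)) + 124 = -154997*2/(9*(-5)) + 124 = -(-154997)*2/45 + 124 = -154997/9*(-⅖) + 124 = 309994/45 + 124 = 315574/45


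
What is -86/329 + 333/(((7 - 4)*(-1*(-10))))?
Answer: 35659/3290 ≈ 10.839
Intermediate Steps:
-86/329 + 333/(((7 - 4)*(-1*(-10)))) = -86*1/329 + 333/((3*10)) = -86/329 + 333/30 = -86/329 + 333*(1/30) = -86/329 + 111/10 = 35659/3290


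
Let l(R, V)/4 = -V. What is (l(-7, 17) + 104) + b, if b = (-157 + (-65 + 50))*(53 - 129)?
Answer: 13108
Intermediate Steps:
l(R, V) = -4*V (l(R, V) = 4*(-V) = -4*V)
b = 13072 (b = (-157 - 15)*(-76) = -172*(-76) = 13072)
(l(-7, 17) + 104) + b = (-4*17 + 104) + 13072 = (-68 + 104) + 13072 = 36 + 13072 = 13108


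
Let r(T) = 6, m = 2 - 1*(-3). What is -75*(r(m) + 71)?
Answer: -5775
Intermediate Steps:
m = 5 (m = 2 + 3 = 5)
-75*(r(m) + 71) = -75*(6 + 71) = -75*77 = -5775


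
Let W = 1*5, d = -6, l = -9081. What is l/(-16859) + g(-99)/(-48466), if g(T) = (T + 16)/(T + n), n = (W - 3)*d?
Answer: 48851892509/90696800634 ≈ 0.53863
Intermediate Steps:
W = 5
n = -12 (n = (5 - 3)*(-6) = 2*(-6) = -12)
g(T) = (16 + T)/(-12 + T) (g(T) = (T + 16)/(T - 12) = (16 + T)/(-12 + T))
l/(-16859) + g(-99)/(-48466) = -9081/(-16859) + ((16 - 99)/(-12 - 99))/(-48466) = -9081*(-1/16859) + (-83/(-111))*(-1/48466) = 9081/16859 - 1/111*(-83)*(-1/48466) = 9081/16859 + (83/111)*(-1/48466) = 9081/16859 - 83/5379726 = 48851892509/90696800634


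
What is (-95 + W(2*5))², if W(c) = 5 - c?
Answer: 10000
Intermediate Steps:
(-95 + W(2*5))² = (-95 + (5 - 2*5))² = (-95 + (5 - 1*10))² = (-95 + (5 - 10))² = (-95 - 5)² = (-100)² = 10000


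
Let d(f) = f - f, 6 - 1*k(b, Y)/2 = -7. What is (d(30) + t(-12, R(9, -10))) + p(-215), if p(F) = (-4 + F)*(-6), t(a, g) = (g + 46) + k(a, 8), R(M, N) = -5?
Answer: 1381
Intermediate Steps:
k(b, Y) = 26 (k(b, Y) = 12 - 2*(-7) = 12 + 14 = 26)
d(f) = 0
t(a, g) = 72 + g (t(a, g) = (g + 46) + 26 = (46 + g) + 26 = 72 + g)
p(F) = 24 - 6*F
(d(30) + t(-12, R(9, -10))) + p(-215) = (0 + (72 - 5)) + (24 - 6*(-215)) = (0 + 67) + (24 + 1290) = 67 + 1314 = 1381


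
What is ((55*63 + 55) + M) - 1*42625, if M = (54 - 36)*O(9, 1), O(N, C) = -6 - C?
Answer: -39231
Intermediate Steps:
M = -126 (M = (54 - 36)*(-6 - 1*1) = 18*(-6 - 1) = 18*(-7) = -126)
((55*63 + 55) + M) - 1*42625 = ((55*63 + 55) - 126) - 1*42625 = ((3465 + 55) - 126) - 42625 = (3520 - 126) - 42625 = 3394 - 42625 = -39231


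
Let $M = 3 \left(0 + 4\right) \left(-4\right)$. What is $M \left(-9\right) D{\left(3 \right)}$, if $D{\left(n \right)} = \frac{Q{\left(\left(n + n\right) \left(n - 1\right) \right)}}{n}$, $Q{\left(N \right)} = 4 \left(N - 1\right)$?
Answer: $6336$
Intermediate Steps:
$Q{\left(N \right)} = -4 + 4 N$ ($Q{\left(N \right)} = 4 \left(-1 + N\right) = -4 + 4 N$)
$D{\left(n \right)} = \frac{-4 + 8 n \left(-1 + n\right)}{n}$ ($D{\left(n \right)} = \frac{-4 + 4 \left(n + n\right) \left(n - 1\right)}{n} = \frac{-4 + 4 \cdot 2 n \left(-1 + n\right)}{n} = \frac{-4 + 8 n \left(-1 + n\right)}{n}$)
$M = -48$ ($M = 3 \cdot 4 \left(-4\right) = 12 \left(-4\right) = -48$)
$M \left(-9\right) D{\left(3 \right)} = \left(-48\right) \left(-9\right) \left(-8 - \frac{4}{3} + 8 \cdot 3\right) = 432 \left(-8 - \frac{4}{3} + 24\right) = 432 \cdot \frac{44}{3} = 6336$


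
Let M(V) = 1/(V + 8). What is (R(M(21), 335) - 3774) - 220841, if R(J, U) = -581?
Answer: -225196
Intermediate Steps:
M(V) = 1/(8 + V)
(R(M(21), 335) - 3774) - 220841 = (-581 - 3774) - 220841 = -4355 - 220841 = -225196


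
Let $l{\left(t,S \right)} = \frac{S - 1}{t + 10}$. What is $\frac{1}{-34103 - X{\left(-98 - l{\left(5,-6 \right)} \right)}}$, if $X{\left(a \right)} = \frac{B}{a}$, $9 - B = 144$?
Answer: $- \frac{1463}{49894714} \approx -2.9322 \cdot 10^{-5}$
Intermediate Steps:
$B = -135$ ($B = 9 - 144 = -135$)
$l{\left(t,S \right)} = \frac{-1 + S}{10 + t}$
$X{\left(a \right)} = - \frac{135}{a}$
$\frac{1}{-34103 - X{\left(-98 - l{\left(5,-6 \right)} \right)}} = \frac{1}{-34103 - - \frac{135}{-98 - \frac{-1 - 6}{10 + 5}}} = \frac{1}{-34103 - - \frac{135}{-98 - \frac{1}{15} \left(-7\right)}} = \frac{1}{-34103 - - \frac{135}{-98 - - \frac{7}{15}}} = \frac{1}{-34103 - - \frac{135}{-98 + \frac{7}{15}}} = \frac{1}{-34103 - - \frac{135}{- \frac{1463}{15}}} = \frac{1}{-34103 - \left(-135\right) \left(- \frac{15}{1463}\right)} = \frac{1}{-34103 - \frac{2025}{1463}} = \frac{1}{- \frac{49894714}{1463}} = - \frac{1463}{49894714}$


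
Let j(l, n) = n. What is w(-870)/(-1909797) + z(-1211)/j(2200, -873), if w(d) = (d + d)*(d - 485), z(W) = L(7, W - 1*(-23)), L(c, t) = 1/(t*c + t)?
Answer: -6520605376201/5281856810208 ≈ -1.2345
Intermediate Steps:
L(c, t) = 1/(t + c*t) (L(c, t) = 1/(c*t + t) = 1/(t + c*t))
z(W) = 1/(8*(23 + W)) (z(W) = 1/((W - 1*(-23))*(1 + 7)) = 1/((W + 23)*8) = (1/8)/(23 + W) = 1/(8*(23 + W)))
w(d) = 2*d*(-485 + d) (w(d) = (2*d)*(-485 + d) = 2*d*(-485 + d))
w(-870)/(-1909797) + z(-1211)/j(2200, -873) = (2*(-870)*(-485 - 870))/(-1909797) + (1/(8*(23 - 1211)))/(-873) = (2*(-870)*(-1355))*(-1/1909797) + ((1/8)/(-1188))*(-1/873) = 2357700*(-1/1909797) + ((1/8)*(-1/1188))*(-1/873) = -785900/636599 - 1/9504*(-1/873) = -785900/636599 + 1/8296992 = -6520605376201/5281856810208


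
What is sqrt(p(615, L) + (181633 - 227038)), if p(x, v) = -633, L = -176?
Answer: I*sqrt(46038) ≈ 214.56*I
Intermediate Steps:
sqrt(p(615, L) + (181633 - 227038)) = sqrt(-633 + (181633 - 227038)) = sqrt(-633 - 45405) = sqrt(-46038) = I*sqrt(46038)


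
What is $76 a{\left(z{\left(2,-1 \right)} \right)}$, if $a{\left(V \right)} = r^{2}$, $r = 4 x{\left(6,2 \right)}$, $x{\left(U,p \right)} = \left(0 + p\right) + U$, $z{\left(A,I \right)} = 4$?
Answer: $77824$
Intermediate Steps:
$x{\left(U,p \right)} = U + p$ ($x{\left(U,p \right)} = p + U = U + p$)
$r = 32$ ($r = 4 \left(6 + 2\right) = 4 \cdot 8 = 32$)
$a{\left(V \right)} = 1024$ ($a{\left(V \right)} = 32^{2} = 1024$)
$76 a{\left(z{\left(2,-1 \right)} \right)} = 76 \cdot 1024 = 77824$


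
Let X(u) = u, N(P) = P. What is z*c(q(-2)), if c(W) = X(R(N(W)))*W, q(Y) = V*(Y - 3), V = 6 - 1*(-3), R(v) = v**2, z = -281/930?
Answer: 1707075/62 ≈ 27533.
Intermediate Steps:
z = -281/930 (z = -281*1/930 = -281/930 ≈ -0.30215)
V = 9 (V = 6 + 3 = 9)
q(Y) = -27 + 9*Y (q(Y) = 9*(Y - 3) = 9*(-3 + Y) = -27 + 9*Y)
c(W) = W**3 (c(W) = W**2*W = W**3)
z*c(q(-2)) = -281*(-27 + 9*(-2))**3/930 = -281*(-27 - 18)**3/930 = -281/930*(-45)**3 = -281/930*(-91125) = 1707075/62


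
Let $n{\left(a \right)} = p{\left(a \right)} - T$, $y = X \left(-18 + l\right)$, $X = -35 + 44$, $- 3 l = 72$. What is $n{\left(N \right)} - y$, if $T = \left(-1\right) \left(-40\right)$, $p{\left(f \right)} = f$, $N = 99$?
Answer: $437$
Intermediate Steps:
$l = -24$ ($l = \left(- \frac{1}{3}\right) 72 = -24$)
$T = 40$
$X = 9$
$y = -378$ ($y = 9 \left(-18 - 24\right) = 9 \left(-42\right) = -378$)
$n{\left(a \right)} = -40 + a$ ($n{\left(a \right)} = a - 40 = -40 + a$)
$n{\left(N \right)} - y = \left(-40 + 99\right) - -378 = 59 + 378 = 437$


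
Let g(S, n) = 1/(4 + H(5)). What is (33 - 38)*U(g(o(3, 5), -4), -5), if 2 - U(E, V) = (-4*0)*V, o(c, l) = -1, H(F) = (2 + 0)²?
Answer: -10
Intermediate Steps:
H(F) = 4 (H(F) = 2² = 4)
g(S, n) = ⅛ (g(S, n) = 1/(4 + 4) = 1/8 = ⅛)
U(E, V) = 2 (U(E, V) = 2 - (-4*0)*V = 2 - 0*V = 2 - 1*0 = 2 + 0 = 2)
(33 - 38)*U(g(o(3, 5), -4), -5) = (33 - 38)*2 = -5*2 = -10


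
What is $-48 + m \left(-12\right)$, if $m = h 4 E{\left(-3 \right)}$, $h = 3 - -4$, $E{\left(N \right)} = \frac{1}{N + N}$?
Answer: $8$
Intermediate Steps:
$E{\left(N \right)} = \frac{1}{2 N}$
$h = 7$ ($h = 3 + 4 = 7$)
$m = - \frac{14}{3}$ ($m = 7 \cdot 4 \frac{1}{2 \left(-3\right)} = 28 \cdot \frac{1}{2} \left(- \frac{1}{3}\right) = 28 \left(- \frac{1}{6}\right) = - \frac{14}{3} \approx -4.6667$)
$-48 + m \left(-12\right) = -48 - -56 = -48 + 56 = 8$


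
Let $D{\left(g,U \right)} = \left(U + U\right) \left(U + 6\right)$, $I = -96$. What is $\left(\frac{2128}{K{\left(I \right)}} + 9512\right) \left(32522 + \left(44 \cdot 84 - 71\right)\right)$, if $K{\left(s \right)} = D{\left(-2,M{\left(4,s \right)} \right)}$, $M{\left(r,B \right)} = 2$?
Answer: $\frac{692468079}{2} \approx 3.4623 \cdot 10^{8}$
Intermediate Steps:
$D{\left(g,U \right)} = 2 U \left(6 + U\right)$
$K{\left(s \right)} = 32$ ($K{\left(s \right)} = 2 \cdot 2 \left(6 + 2\right) = 2 \cdot 2 \cdot 8 = 32$)
$\left(\frac{2128}{K{\left(I \right)}} + 9512\right) \left(32522 + \left(44 \cdot 84 - 71\right)\right) = \left(\frac{2128}{32} + 9512\right) \left(32522 + \left(44 \cdot 84 - 71\right)\right) = \left(2128 \cdot \frac{1}{32} + 9512\right) \left(32522 + \left(3696 - 71\right)\right) = \left(\frac{133}{2} + 9512\right) \left(32522 + 3625\right) = \frac{19157}{2} \cdot 36147 = \frac{692468079}{2}$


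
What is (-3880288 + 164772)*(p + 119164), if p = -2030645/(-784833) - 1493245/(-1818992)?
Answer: -3224991714964326889459/7283698716 ≈ -4.4277e+11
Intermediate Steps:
p = 695096423275/203943564048 (p = -2030645*(-1/784833) - 1493245*(-1/1818992) = 2030645/784833 + 1493245/1818992 = 695096423275/203943564048 ≈ 3.4083)
(-3880288 + 164772)*(p + 119164) = (-3880288 + 164772)*(695096423275/203943564048 + 119164) = -3715516*24303425962639147/203943564048 = -3224991714964326889459/7283698716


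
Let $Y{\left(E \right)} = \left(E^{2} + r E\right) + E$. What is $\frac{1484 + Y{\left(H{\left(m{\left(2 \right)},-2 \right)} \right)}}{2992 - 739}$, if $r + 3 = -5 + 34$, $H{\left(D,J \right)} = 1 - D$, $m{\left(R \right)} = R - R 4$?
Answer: $\frac{574}{751} \approx 0.76431$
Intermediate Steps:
$m{\left(R \right)} = - 3 R$ ($m{\left(R \right)} = R - 4 R = - 3 R$)
$r = 26$ ($r = -3 + \left(-5 + 34\right) = -3 + 29 = 26$)
$Y{\left(E \right)} = E^{2} + 27 E$ ($Y{\left(E \right)} = \left(E^{2} + 26 E\right) + E = E^{2} + 27 E$)
$\frac{1484 + Y{\left(H{\left(m{\left(2 \right)},-2 \right)} \right)}}{2992 - 739} = \frac{1484 + \left(1 - \left(-3\right) 2\right) \left(27 - \left(-1 - 6\right)\right)}{2992 - 739} = \frac{1484 + \left(1 - -6\right) \left(27 + \left(1 - -6\right)\right)}{2253} = \left(1484 + \left(1 + 6\right) \left(27 + \left(1 + 6\right)\right)\right) \frac{1}{2253} = \left(1484 + 7 \left(27 + 7\right)\right) \frac{1}{2253} = \left(1484 + 7 \cdot 34\right) \frac{1}{2253} = \left(1484 + 238\right) \frac{1}{2253} = 1722 \cdot \frac{1}{2253} = \frac{574}{751}$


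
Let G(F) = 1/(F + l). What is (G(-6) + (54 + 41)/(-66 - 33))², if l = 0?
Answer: 49729/39204 ≈ 1.2685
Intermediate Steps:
G(F) = 1/F (G(F) = 1/(F + 0) = 1/F)
(G(-6) + (54 + 41)/(-66 - 33))² = (1/(-6) + (54 + 41)/(-66 - 33))² = (-⅙ + 95/(-99))² = (-⅙ + 95*(-1/99))² = (-⅙ - 95/99)² = (-223/198)² = 49729/39204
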